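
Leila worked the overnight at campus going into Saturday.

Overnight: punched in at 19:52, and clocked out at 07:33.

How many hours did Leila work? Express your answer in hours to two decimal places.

11.68 hours

Overnight: 19:52 → midnight = 4 h 8 min; midnight → 07:33 = 7 h 33 min; span 11 h 41 min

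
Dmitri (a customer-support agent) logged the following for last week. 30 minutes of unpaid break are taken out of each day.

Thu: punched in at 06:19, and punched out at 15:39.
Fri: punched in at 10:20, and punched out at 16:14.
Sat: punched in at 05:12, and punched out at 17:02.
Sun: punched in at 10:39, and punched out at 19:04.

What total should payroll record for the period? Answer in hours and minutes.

Thu: 06:19–15:39 = 9 h 20 min; less 30 min break → 8 h 50 min
Fri: 10:20–16:14 = 5 h 54 min; less 30 min break → 5 h 24 min
Sat: 05:12–17:02 = 11 h 50 min; less 30 min break → 11 h 20 min
Sun: 10:39–19:04 = 8 h 25 min; less 30 min break → 7 h 55 min
Total: 8 h 50 min + 5 h 24 min + 11 h 20 min + 7 h 55 min = 33 h 29 min.

33 h 29 min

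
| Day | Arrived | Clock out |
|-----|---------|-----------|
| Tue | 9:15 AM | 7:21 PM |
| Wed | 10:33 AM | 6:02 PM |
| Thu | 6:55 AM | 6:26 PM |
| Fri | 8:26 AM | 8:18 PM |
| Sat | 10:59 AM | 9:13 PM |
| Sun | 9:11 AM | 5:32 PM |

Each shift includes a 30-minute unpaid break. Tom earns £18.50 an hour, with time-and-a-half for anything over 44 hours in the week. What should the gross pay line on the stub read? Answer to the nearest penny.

£1162.26

Tue: 9:15 AM–7:21 PM = 10 h 6 min; less 30 min break → 9 h 36 min
Wed: 10:33 AM–6:02 PM = 7 h 29 min; less 30 min break → 6 h 59 min
Thu: 6:55 AM–6:26 PM = 11 h 31 min; less 30 min break → 11 h 1 min
Fri: 8:26 AM–8:18 PM = 11 h 52 min; less 30 min break → 11 h 22 min
Sat: 10:59 AM–9:13 PM = 10 h 14 min; less 30 min break → 9 h 44 min
Sun: 9:11 AM–5:32 PM = 8 h 21 min; less 30 min break → 7 h 51 min
Total worked: 56 h 33 min = 3393 min.
Regular 44 h 0 min = 2640 min at £18.50/h; overtime 12 h 33 min = 753 min at £27.75/h.
Pay = (2640 × £18.50 + 753 × £27.75) ÷ 60 = £1162.26.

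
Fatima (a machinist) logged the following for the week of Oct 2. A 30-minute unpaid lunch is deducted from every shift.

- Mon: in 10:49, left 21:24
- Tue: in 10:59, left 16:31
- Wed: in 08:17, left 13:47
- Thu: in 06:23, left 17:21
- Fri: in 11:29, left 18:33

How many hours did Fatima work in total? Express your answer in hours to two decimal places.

37.15 hours

Mon: 10:49–21:24 = 10 h 35 min; less 30 min break → 10 h 5 min
Tue: 10:59–16:31 = 5 h 32 min; less 30 min break → 5 h 2 min
Wed: 08:17–13:47 = 5 h 30 min; less 30 min break → 5 h 0 min
Thu: 06:23–17:21 = 10 h 58 min; less 30 min break → 10 h 28 min
Fri: 11:29–18:33 = 7 h 4 min; less 30 min break → 6 h 34 min
Total: 10 h 5 min + 5 h 2 min + 5 h 0 min + 10 h 28 min + 6 h 34 min = 37 h 9 min.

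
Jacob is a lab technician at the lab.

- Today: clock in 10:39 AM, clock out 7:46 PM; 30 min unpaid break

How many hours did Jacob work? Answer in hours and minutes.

8 h 37 min

Today: 10:39 AM–7:46 PM = 9 h 7 min; less 30 min break → 8 h 37 min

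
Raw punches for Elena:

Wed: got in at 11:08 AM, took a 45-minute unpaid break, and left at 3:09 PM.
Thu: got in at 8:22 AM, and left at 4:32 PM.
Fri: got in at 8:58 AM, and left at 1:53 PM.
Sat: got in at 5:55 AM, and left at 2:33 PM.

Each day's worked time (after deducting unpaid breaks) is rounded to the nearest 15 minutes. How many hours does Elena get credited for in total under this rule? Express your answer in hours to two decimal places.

Wed: 11:08 AM–3:09 PM = 4 h 1 min − 45 min = 3 h 16 min → rounds to 3 h 15 min
Thu: 8:22 AM–4:32 PM = 8 h 10 min → rounds to 8 h 15 min
Fri: 8:58 AM–1:53 PM = 4 h 55 min → rounds to 5 h 0 min
Sat: 5:55 AM–2:33 PM = 8 h 38 min → rounds to 8 h 45 min
Total credited: 25 h 15 min.

25.25 hours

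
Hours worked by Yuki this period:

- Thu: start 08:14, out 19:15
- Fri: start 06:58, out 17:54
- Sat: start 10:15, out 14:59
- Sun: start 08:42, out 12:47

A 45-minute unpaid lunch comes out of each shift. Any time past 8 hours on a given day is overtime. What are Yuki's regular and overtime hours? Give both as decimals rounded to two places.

Regular 23.32 hours, overtime 4.45 hours

Thu: 08:14–19:15 = 11 h 1 min; less 45 min break → 10 h 16 min
Fri: 06:58–17:54 = 10 h 56 min; less 45 min break → 10 h 11 min
Sat: 10:15–14:59 = 4 h 44 min; less 45 min break → 3 h 59 min
Sun: 08:42–12:47 = 4 h 5 min; less 45 min break → 3 h 20 min
Thu reg 8 h 0 min / OT 2 h 16 min; Fri reg 8 h 0 min / OT 2 h 11 min; Sat reg 3 h 59 min / OT 0 h 0 min; Sun reg 3 h 20 min / OT 0 h 0 min.
Totals: regular 23 h 19 min, overtime 4 h 27 min.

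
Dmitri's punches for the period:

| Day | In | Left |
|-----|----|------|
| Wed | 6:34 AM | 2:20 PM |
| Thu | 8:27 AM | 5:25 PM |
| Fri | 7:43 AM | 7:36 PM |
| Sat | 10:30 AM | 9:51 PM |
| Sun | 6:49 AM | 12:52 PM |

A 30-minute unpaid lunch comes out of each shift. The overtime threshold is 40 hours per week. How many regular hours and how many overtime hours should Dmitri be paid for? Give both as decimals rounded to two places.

Regular 40.00 hours, overtime 3.52 hours

Wed: 6:34 AM–2:20 PM = 7 h 46 min; less 30 min break → 7 h 16 min
Thu: 8:27 AM–5:25 PM = 8 h 58 min; less 30 min break → 8 h 28 min
Fri: 7:43 AM–7:36 PM = 11 h 53 min; less 30 min break → 11 h 23 min
Sat: 10:30 AM–9:51 PM = 11 h 21 min; less 30 min break → 10 h 51 min
Sun: 6:49 AM–12:52 PM = 6 h 3 min; less 30 min break → 5 h 33 min
Total worked: 43 h 31 min = 43.52 h.
Threshold 40 h → overtime 3 h 31 min, regular 40 h 0 min.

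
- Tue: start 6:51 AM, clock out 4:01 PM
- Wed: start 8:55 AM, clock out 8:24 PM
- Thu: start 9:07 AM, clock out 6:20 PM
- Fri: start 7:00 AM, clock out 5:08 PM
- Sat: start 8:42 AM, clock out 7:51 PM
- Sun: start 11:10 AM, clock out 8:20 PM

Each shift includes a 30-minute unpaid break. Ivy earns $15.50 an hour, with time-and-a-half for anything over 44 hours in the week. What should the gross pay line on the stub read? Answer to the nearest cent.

Tue: 6:51 AM–4:01 PM = 9 h 10 min; less 30 min break → 8 h 40 min
Wed: 8:55 AM–8:24 PM = 11 h 29 min; less 30 min break → 10 h 59 min
Thu: 9:07 AM–6:20 PM = 9 h 13 min; less 30 min break → 8 h 43 min
Fri: 7:00 AM–5:08 PM = 10 h 8 min; less 30 min break → 9 h 38 min
Sat: 8:42 AM–7:51 PM = 11 h 9 min; less 30 min break → 10 h 39 min
Sun: 11:10 AM–8:20 PM = 9 h 10 min; less 30 min break → 8 h 40 min
Total worked: 57 h 19 min = 3439 min.
Regular 44 h 0 min = 2640 min at $15.50/h; overtime 13 h 19 min = 799 min at $23.25/h.
Pay = (2640 × $15.50 + 799 × $23.25) ÷ 60 = $991.61.

$991.61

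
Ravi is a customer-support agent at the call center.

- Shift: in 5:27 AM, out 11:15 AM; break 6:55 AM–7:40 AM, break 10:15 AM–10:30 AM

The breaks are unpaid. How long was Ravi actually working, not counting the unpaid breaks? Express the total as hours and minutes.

4 h 48 min

Shift: 5:27 AM–11:15 AM = 5 h 48 min; less 60 min break → 4 h 48 min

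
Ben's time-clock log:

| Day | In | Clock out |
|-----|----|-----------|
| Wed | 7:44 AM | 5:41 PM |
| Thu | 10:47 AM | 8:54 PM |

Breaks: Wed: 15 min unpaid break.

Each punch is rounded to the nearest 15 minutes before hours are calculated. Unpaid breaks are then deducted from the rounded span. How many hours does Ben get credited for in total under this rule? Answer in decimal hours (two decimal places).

20.00 hours

Wed: in 7:44 AM→7:45 AM, out 5:41 PM→5:45 PM; 10 h 0 min − 15 min = 9 h 45 min
Thu: in 10:47 AM→10:45 AM, out 8:54 PM→9:00 PM; 10 h 15 min
Total credited: 20 h 0 min.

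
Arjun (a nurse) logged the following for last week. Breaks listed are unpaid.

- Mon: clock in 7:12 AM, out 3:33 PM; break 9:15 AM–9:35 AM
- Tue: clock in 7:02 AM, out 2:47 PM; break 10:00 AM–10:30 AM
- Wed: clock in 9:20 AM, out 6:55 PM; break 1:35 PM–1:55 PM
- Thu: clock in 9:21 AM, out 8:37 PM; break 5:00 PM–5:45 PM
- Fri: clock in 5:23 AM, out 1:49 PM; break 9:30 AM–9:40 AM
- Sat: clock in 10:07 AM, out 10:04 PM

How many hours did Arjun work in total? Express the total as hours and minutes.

Mon: 7:12 AM–3:33 PM = 8 h 21 min; less 20 min break → 8 h 1 min
Tue: 7:02 AM–2:47 PM = 7 h 45 min; less 30 min break → 7 h 15 min
Wed: 9:20 AM–6:55 PM = 9 h 35 min; less 20 min break → 9 h 15 min
Thu: 9:21 AM–8:37 PM = 11 h 16 min; less 45 min break → 10 h 31 min
Fri: 5:23 AM–1:49 PM = 8 h 26 min; less 10 min break → 8 h 16 min
Sat: 10:07 AM–10:04 PM = 11 h 57 min
Total: 8 h 1 min + 7 h 15 min + 9 h 15 min + 10 h 31 min + 8 h 16 min + 11 h 57 min = 55 h 15 min.

55 h 15 min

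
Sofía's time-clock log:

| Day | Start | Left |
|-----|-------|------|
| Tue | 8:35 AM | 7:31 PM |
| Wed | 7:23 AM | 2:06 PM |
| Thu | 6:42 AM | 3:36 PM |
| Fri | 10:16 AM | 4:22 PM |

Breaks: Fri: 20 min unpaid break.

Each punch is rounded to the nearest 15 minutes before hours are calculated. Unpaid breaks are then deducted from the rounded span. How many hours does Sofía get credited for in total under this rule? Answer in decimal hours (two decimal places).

Tue: in 8:35 AM→8:30 AM, out 7:31 PM→7:30 PM; 11 h 0 min
Wed: in 7:23 AM→7:30 AM, out 2:06 PM→2:00 PM; 6 h 30 min
Thu: in 6:42 AM→6:45 AM, out 3:36 PM→3:30 PM; 8 h 45 min
Fri: in 10:16 AM→10:15 AM, out 4:22 PM→4:15 PM; 6 h 0 min − 20 min = 5 h 40 min
Total credited: 31 h 55 min.

31.92 hours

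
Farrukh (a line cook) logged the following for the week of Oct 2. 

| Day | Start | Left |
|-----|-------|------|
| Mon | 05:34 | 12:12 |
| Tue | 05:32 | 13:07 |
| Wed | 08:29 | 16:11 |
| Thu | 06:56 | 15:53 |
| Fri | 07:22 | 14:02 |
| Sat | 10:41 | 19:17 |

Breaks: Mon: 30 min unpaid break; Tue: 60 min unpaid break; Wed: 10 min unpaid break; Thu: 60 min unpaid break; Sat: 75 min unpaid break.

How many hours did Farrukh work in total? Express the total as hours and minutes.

42 h 13 min

Mon: 05:34–12:12 = 6 h 38 min; less 30 min break → 6 h 8 min
Tue: 05:32–13:07 = 7 h 35 min; less 60 min break → 6 h 35 min
Wed: 08:29–16:11 = 7 h 42 min; less 10 min break → 7 h 32 min
Thu: 06:56–15:53 = 8 h 57 min; less 60 min break → 7 h 57 min
Fri: 07:22–14:02 = 6 h 40 min
Sat: 10:41–19:17 = 8 h 36 min; less 75 min break → 7 h 21 min
Total: 6 h 8 min + 6 h 35 min + 7 h 32 min + 7 h 57 min + 6 h 40 min + 7 h 21 min = 42 h 13 min.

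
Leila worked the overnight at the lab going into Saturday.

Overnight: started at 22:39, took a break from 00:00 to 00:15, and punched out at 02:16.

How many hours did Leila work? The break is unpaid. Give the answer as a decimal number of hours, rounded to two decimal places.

Overnight: 22:39 → midnight = 1 h 21 min; midnight → 02:16 = 2 h 16 min; span 3 h 37 min; less 15 min break → 3 h 22 min

3.37 hours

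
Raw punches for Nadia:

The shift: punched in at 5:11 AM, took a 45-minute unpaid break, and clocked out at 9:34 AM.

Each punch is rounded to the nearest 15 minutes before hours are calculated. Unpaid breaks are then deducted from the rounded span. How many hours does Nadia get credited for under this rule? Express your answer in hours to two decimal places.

3.50 hours

The shift: in 5:11 AM→5:15 AM, out 9:34 AM→9:30 AM; 4 h 15 min − 45 min = 3 h 30 min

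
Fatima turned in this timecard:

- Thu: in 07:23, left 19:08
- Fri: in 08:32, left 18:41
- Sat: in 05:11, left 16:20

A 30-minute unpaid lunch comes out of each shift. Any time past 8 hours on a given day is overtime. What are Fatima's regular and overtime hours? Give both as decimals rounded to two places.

Thu: 07:23–19:08 = 11 h 45 min; less 30 min break → 11 h 15 min
Fri: 08:32–18:41 = 10 h 9 min; less 30 min break → 9 h 39 min
Sat: 05:11–16:20 = 11 h 9 min; less 30 min break → 10 h 39 min
Thu reg 8 h 0 min / OT 3 h 15 min; Fri reg 8 h 0 min / OT 1 h 39 min; Sat reg 8 h 0 min / OT 2 h 39 min.
Totals: regular 24 h 0 min, overtime 7 h 33 min.

Regular 24.00 hours, overtime 7.55 hours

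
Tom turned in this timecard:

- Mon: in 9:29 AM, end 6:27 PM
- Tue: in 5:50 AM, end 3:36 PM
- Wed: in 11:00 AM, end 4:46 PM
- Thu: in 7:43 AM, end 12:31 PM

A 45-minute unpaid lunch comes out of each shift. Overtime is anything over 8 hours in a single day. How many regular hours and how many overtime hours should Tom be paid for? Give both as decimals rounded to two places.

Regular 25.07 hours, overtime 1.23 hours

Mon: 9:29 AM–6:27 PM = 8 h 58 min; less 45 min break → 8 h 13 min
Tue: 5:50 AM–3:36 PM = 9 h 46 min; less 45 min break → 9 h 1 min
Wed: 11:00 AM–4:46 PM = 5 h 46 min; less 45 min break → 5 h 1 min
Thu: 7:43 AM–12:31 PM = 4 h 48 min; less 45 min break → 4 h 3 min
Mon reg 8 h 0 min / OT 0 h 13 min; Tue reg 8 h 0 min / OT 1 h 1 min; Wed reg 5 h 1 min / OT 0 h 0 min; Thu reg 4 h 3 min / OT 0 h 0 min.
Totals: regular 25 h 4 min, overtime 1 h 14 min.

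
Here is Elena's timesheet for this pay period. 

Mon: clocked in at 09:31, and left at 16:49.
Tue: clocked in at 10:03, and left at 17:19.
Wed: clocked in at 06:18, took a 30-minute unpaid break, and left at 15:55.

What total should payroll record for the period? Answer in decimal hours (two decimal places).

Mon: 09:31–16:49 = 7 h 18 min
Tue: 10:03–17:19 = 7 h 16 min
Wed: 06:18–15:55 = 9 h 37 min; less 30 min break → 9 h 7 min
Total: 7 h 18 min + 7 h 16 min + 9 h 7 min = 23 h 41 min.

23.68 hours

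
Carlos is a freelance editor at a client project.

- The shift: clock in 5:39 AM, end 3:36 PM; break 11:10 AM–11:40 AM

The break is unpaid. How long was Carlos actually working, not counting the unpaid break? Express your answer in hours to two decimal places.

The shift: 5:39 AM–3:36 PM = 9 h 57 min; less 30 min break → 9 h 27 min

9.45 hours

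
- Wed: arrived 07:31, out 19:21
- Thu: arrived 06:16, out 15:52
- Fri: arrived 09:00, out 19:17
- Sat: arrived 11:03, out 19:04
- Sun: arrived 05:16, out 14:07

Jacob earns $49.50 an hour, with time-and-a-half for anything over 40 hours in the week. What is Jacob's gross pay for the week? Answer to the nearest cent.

$2617.31

Wed: 07:31–19:21 = 11 h 50 min
Thu: 06:16–15:52 = 9 h 36 min
Fri: 09:00–19:17 = 10 h 17 min
Sat: 11:03–19:04 = 8 h 1 min
Sun: 05:16–14:07 = 8 h 51 min
Total worked: 48 h 35 min = 2915 min.
Regular 40 h 0 min = 2400 min at $49.50/h; overtime 8 h 35 min = 515 min at $74.25/h.
Pay = (2400 × $49.50 + 515 × $74.25) ÷ 60 = $2617.31.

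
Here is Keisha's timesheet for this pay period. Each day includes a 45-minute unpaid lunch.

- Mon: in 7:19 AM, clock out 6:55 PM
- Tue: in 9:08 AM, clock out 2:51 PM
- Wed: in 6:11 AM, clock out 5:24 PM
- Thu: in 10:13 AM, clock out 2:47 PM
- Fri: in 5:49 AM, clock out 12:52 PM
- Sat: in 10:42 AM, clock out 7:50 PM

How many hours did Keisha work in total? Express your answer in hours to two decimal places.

Mon: 7:19 AM–6:55 PM = 11 h 36 min; less 45 min break → 10 h 51 min
Tue: 9:08 AM–2:51 PM = 5 h 43 min; less 45 min break → 4 h 58 min
Wed: 6:11 AM–5:24 PM = 11 h 13 min; less 45 min break → 10 h 28 min
Thu: 10:13 AM–2:47 PM = 4 h 34 min; less 45 min break → 3 h 49 min
Fri: 5:49 AM–12:52 PM = 7 h 3 min; less 45 min break → 6 h 18 min
Sat: 10:42 AM–7:50 PM = 9 h 8 min; less 45 min break → 8 h 23 min
Total: 10 h 51 min + 4 h 58 min + 10 h 28 min + 3 h 49 min + 6 h 18 min + 8 h 23 min = 44 h 47 min.

44.78 hours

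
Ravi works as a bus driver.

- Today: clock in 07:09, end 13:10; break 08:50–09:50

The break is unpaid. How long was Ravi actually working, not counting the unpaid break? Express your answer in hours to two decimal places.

Today: 07:09–13:10 = 6 h 1 min; less 60 min break → 5 h 1 min

5.02 hours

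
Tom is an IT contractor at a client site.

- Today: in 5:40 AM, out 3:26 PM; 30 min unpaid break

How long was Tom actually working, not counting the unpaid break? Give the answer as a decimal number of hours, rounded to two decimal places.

9.27 hours

Today: 5:40 AM–3:26 PM = 9 h 46 min; less 30 min break → 9 h 16 min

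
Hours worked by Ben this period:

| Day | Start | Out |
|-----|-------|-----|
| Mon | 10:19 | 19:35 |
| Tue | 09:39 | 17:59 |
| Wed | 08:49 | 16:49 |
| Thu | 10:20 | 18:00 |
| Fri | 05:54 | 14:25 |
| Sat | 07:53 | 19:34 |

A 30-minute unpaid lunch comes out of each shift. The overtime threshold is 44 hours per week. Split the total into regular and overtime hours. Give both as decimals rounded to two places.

Mon: 10:19–19:35 = 9 h 16 min; less 30 min break → 8 h 46 min
Tue: 09:39–17:59 = 8 h 20 min; less 30 min break → 7 h 50 min
Wed: 08:49–16:49 = 8 h 0 min; less 30 min break → 7 h 30 min
Thu: 10:20–18:00 = 7 h 40 min; less 30 min break → 7 h 10 min
Fri: 05:54–14:25 = 8 h 31 min; less 30 min break → 8 h 1 min
Sat: 07:53–19:34 = 11 h 41 min; less 30 min break → 11 h 11 min
Total worked: 50 h 28 min = 50.47 h.
Threshold 44 h → overtime 6 h 28 min, regular 44 h 0 min.

Regular 44.00 hours, overtime 6.47 hours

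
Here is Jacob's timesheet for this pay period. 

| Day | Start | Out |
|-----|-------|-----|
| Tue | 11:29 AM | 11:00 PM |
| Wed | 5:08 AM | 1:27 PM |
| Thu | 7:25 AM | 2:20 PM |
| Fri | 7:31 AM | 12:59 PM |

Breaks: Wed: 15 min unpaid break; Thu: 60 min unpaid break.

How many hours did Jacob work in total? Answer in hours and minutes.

30 h 58 min

Tue: 11:29 AM–11:00 PM = 11 h 31 min
Wed: 5:08 AM–1:27 PM = 8 h 19 min; less 15 min break → 8 h 4 min
Thu: 7:25 AM–2:20 PM = 6 h 55 min; less 60 min break → 5 h 55 min
Fri: 7:31 AM–12:59 PM = 5 h 28 min
Total: 11 h 31 min + 8 h 4 min + 5 h 55 min + 5 h 28 min = 30 h 58 min.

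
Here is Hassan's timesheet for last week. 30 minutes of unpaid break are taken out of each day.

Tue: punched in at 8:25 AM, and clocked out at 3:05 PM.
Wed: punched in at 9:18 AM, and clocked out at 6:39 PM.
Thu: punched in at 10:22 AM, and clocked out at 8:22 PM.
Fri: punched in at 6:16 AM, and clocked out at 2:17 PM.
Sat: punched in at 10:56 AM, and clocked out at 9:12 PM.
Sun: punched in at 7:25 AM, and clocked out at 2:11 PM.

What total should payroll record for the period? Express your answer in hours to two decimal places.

48.07 hours

Tue: 8:25 AM–3:05 PM = 6 h 40 min; less 30 min break → 6 h 10 min
Wed: 9:18 AM–6:39 PM = 9 h 21 min; less 30 min break → 8 h 51 min
Thu: 10:22 AM–8:22 PM = 10 h 0 min; less 30 min break → 9 h 30 min
Fri: 6:16 AM–2:17 PM = 8 h 1 min; less 30 min break → 7 h 31 min
Sat: 10:56 AM–9:12 PM = 10 h 16 min; less 30 min break → 9 h 46 min
Sun: 7:25 AM–2:11 PM = 6 h 46 min; less 30 min break → 6 h 16 min
Total: 6 h 10 min + 8 h 51 min + 9 h 30 min + 7 h 31 min + 9 h 46 min + 6 h 16 min = 48 h 4 min.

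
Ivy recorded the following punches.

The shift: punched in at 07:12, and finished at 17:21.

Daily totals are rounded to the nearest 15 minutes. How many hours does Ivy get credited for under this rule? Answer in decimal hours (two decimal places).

10.25 hours

The shift: 07:12–17:21 = 10 h 9 min → rounds to 10 h 15 min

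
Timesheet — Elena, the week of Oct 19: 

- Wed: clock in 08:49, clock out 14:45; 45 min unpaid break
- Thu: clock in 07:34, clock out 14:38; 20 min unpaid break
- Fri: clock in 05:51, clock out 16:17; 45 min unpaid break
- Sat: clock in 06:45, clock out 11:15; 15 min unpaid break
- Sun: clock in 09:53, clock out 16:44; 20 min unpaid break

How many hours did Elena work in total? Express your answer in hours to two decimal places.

Wed: 08:49–14:45 = 5 h 56 min; less 45 min break → 5 h 11 min
Thu: 07:34–14:38 = 7 h 4 min; less 20 min break → 6 h 44 min
Fri: 05:51–16:17 = 10 h 26 min; less 45 min break → 9 h 41 min
Sat: 06:45–11:15 = 4 h 30 min; less 15 min break → 4 h 15 min
Sun: 09:53–16:44 = 6 h 51 min; less 20 min break → 6 h 31 min
Total: 5 h 11 min + 6 h 44 min + 9 h 41 min + 4 h 15 min + 6 h 31 min = 32 h 22 min.

32.37 hours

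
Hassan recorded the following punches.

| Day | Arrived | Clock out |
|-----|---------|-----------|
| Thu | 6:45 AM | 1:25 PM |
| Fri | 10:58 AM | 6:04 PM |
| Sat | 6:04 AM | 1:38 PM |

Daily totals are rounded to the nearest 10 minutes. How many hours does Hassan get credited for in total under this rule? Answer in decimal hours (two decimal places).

21.33 hours

Thu: 6:45 AM–1:25 PM = 6 h 40 min → rounds to 6 h 40 min
Fri: 10:58 AM–6:04 PM = 7 h 6 min → rounds to 7 h 10 min
Sat: 6:04 AM–1:38 PM = 7 h 34 min → rounds to 7 h 30 min
Total credited: 21 h 20 min.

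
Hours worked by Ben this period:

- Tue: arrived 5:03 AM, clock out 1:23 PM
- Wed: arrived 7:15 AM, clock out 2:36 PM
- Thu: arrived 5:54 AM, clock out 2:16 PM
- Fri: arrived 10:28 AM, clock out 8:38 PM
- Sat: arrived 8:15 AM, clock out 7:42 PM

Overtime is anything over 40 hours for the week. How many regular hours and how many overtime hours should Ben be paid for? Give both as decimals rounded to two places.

Tue: 5:03 AM–1:23 PM = 8 h 20 min
Wed: 7:15 AM–2:36 PM = 7 h 21 min
Thu: 5:54 AM–2:16 PM = 8 h 22 min
Fri: 10:28 AM–8:38 PM = 10 h 10 min
Sat: 8:15 AM–7:42 PM = 11 h 27 min
Total worked: 45 h 40 min = 45.67 h.
Threshold 40 h → overtime 5 h 40 min, regular 40 h 0 min.

Regular 40.00 hours, overtime 5.67 hours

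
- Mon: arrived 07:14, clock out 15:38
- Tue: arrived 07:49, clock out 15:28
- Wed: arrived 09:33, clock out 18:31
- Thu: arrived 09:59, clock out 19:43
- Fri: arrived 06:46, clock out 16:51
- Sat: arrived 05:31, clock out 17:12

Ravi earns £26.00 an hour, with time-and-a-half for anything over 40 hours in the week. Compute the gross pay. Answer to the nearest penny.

Mon: 07:14–15:38 = 8 h 24 min
Tue: 07:49–15:28 = 7 h 39 min
Wed: 09:33–18:31 = 8 h 58 min
Thu: 09:59–19:43 = 9 h 44 min
Fri: 06:46–16:51 = 10 h 5 min
Sat: 05:31–17:12 = 11 h 41 min
Total worked: 56 h 31 min = 3391 min.
Regular 40 h 0 min = 2400 min at £26.00/h; overtime 16 h 31 min = 991 min at £39.00/h.
Pay = (2400 × £26.00 + 991 × £39.00) ÷ 60 = £1684.15.

£1684.15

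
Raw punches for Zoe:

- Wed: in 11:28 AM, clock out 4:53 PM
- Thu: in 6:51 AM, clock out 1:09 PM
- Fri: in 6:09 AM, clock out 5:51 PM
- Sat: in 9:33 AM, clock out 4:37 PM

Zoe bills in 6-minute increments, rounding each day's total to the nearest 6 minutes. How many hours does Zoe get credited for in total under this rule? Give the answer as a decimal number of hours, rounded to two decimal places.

30.50 hours

Wed: 11:28 AM–4:53 PM = 5 h 25 min → rounds to 5 h 24 min
Thu: 6:51 AM–1:09 PM = 6 h 18 min → rounds to 6 h 18 min
Fri: 6:09 AM–5:51 PM = 11 h 42 min → rounds to 11 h 42 min
Sat: 9:33 AM–4:37 PM = 7 h 4 min → rounds to 7 h 6 min
Total credited: 30 h 30 min.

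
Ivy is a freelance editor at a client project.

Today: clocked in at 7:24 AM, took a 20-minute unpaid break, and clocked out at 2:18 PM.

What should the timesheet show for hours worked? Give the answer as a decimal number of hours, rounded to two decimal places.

Today: 7:24 AM–2:18 PM = 6 h 54 min; less 20 min break → 6 h 34 min

6.57 hours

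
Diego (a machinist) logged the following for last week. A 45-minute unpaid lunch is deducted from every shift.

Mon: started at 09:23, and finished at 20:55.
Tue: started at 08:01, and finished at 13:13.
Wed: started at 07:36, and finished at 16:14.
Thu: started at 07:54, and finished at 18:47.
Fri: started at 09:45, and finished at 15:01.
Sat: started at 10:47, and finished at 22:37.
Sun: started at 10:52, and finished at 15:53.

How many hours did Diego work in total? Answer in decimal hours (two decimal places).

Mon: 09:23–20:55 = 11 h 32 min; less 45 min break → 10 h 47 min
Tue: 08:01–13:13 = 5 h 12 min; less 45 min break → 4 h 27 min
Wed: 07:36–16:14 = 8 h 38 min; less 45 min break → 7 h 53 min
Thu: 07:54–18:47 = 10 h 53 min; less 45 min break → 10 h 8 min
Fri: 09:45–15:01 = 5 h 16 min; less 45 min break → 4 h 31 min
Sat: 10:47–22:37 = 11 h 50 min; less 45 min break → 11 h 5 min
Sun: 10:52–15:53 = 5 h 1 min; less 45 min break → 4 h 16 min
Total: 10 h 47 min + 4 h 27 min + 7 h 53 min + 10 h 8 min + 4 h 31 min + 11 h 5 min + 4 h 16 min = 53 h 7 min.

53.12 hours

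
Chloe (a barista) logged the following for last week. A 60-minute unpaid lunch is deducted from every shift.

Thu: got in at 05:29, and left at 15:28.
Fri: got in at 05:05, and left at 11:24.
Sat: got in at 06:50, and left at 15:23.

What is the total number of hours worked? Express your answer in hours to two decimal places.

Thu: 05:29–15:28 = 9 h 59 min; less 60 min break → 8 h 59 min
Fri: 05:05–11:24 = 6 h 19 min; less 60 min break → 5 h 19 min
Sat: 06:50–15:23 = 8 h 33 min; less 60 min break → 7 h 33 min
Total: 8 h 59 min + 5 h 19 min + 7 h 33 min = 21 h 51 min.

21.85 hours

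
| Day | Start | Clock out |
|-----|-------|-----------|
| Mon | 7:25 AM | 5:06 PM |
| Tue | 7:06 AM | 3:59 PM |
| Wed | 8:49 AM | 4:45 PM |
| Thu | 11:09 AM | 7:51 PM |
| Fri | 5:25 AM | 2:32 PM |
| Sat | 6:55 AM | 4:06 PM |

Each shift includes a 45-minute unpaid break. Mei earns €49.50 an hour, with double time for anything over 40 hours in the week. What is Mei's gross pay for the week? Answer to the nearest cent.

Mon: 7:25 AM–5:06 PM = 9 h 41 min; less 45 min break → 8 h 56 min
Tue: 7:06 AM–3:59 PM = 8 h 53 min; less 45 min break → 8 h 8 min
Wed: 8:49 AM–4:45 PM = 7 h 56 min; less 45 min break → 7 h 11 min
Thu: 11:09 AM–7:51 PM = 8 h 42 min; less 45 min break → 7 h 57 min
Fri: 5:25 AM–2:32 PM = 9 h 7 min; less 45 min break → 8 h 22 min
Sat: 6:55 AM–4:06 PM = 9 h 11 min; less 45 min break → 8 h 26 min
Total worked: 49 h 0 min = 2940 min.
Regular 40 h 0 min = 2400 min at €49.50/h; overtime 9 h 0 min = 540 min at €99.00/h.
Pay = (2400 × €49.50 + 540 × €99.00) ÷ 60 = €2871.00.

€2871.00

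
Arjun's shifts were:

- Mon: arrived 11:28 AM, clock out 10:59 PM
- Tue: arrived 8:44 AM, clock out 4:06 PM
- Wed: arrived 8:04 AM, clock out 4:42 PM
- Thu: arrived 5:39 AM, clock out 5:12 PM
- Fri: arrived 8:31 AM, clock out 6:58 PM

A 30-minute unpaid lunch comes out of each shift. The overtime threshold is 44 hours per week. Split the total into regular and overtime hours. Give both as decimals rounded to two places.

Regular 44.00 hours, overtime 3.02 hours

Mon: 11:28 AM–10:59 PM = 11 h 31 min; less 30 min break → 11 h 1 min
Tue: 8:44 AM–4:06 PM = 7 h 22 min; less 30 min break → 6 h 52 min
Wed: 8:04 AM–4:42 PM = 8 h 38 min; less 30 min break → 8 h 8 min
Thu: 5:39 AM–5:12 PM = 11 h 33 min; less 30 min break → 11 h 3 min
Fri: 8:31 AM–6:58 PM = 10 h 27 min; less 30 min break → 9 h 57 min
Total worked: 47 h 1 min = 47.02 h.
Threshold 44 h → overtime 3 h 1 min, regular 44 h 0 min.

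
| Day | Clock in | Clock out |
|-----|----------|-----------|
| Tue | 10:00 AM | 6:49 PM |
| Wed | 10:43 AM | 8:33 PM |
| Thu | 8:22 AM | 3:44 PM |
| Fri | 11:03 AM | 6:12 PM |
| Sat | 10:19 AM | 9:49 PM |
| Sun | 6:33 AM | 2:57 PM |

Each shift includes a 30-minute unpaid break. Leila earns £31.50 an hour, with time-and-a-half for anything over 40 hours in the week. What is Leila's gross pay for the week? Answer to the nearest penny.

£1735.65

Tue: 10:00 AM–6:49 PM = 8 h 49 min; less 30 min break → 8 h 19 min
Wed: 10:43 AM–8:33 PM = 9 h 50 min; less 30 min break → 9 h 20 min
Thu: 8:22 AM–3:44 PM = 7 h 22 min; less 30 min break → 6 h 52 min
Fri: 11:03 AM–6:12 PM = 7 h 9 min; less 30 min break → 6 h 39 min
Sat: 10:19 AM–9:49 PM = 11 h 30 min; less 30 min break → 11 h 0 min
Sun: 6:33 AM–2:57 PM = 8 h 24 min; less 30 min break → 7 h 54 min
Total worked: 50 h 4 min = 3004 min.
Regular 40 h 0 min = 2400 min at £31.50/h; overtime 10 h 4 min = 604 min at £47.25/h.
Pay = (2400 × £31.50 + 604 × £47.25) ÷ 60 = £1735.65.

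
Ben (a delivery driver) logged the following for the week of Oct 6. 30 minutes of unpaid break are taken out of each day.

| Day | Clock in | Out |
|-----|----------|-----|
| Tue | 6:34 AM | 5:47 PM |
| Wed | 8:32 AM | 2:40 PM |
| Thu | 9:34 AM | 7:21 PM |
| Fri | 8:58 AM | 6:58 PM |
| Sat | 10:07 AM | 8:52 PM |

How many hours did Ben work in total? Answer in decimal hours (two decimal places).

Tue: 6:34 AM–5:47 PM = 11 h 13 min; less 30 min break → 10 h 43 min
Wed: 8:32 AM–2:40 PM = 6 h 8 min; less 30 min break → 5 h 38 min
Thu: 9:34 AM–7:21 PM = 9 h 47 min; less 30 min break → 9 h 17 min
Fri: 8:58 AM–6:58 PM = 10 h 0 min; less 30 min break → 9 h 30 min
Sat: 10:07 AM–8:52 PM = 10 h 45 min; less 30 min break → 10 h 15 min
Total: 10 h 43 min + 5 h 38 min + 9 h 17 min + 9 h 30 min + 10 h 15 min = 45 h 23 min.

45.38 hours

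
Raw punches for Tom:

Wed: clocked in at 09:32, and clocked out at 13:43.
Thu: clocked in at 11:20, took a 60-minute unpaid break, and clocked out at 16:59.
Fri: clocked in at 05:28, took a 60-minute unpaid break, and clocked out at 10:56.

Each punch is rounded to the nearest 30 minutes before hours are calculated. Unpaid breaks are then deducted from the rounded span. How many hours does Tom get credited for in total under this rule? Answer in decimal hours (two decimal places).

Wed: in 09:32→09:30, out 13:43→13:30; 4 h 0 min
Thu: in 11:20→11:30, out 16:59→17:00; 5 h 30 min − 60 min = 4 h 30 min
Fri: in 05:28→05:30, out 10:56→11:00; 5 h 30 min − 60 min = 4 h 30 min
Total credited: 13 h 0 min.

13.00 hours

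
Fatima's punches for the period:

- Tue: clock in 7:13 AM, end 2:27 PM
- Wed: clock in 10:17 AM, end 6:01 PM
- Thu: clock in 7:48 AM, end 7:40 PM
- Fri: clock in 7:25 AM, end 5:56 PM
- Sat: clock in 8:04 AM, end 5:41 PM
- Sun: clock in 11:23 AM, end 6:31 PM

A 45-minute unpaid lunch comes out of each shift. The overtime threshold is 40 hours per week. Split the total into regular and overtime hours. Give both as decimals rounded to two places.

Tue: 7:13 AM–2:27 PM = 7 h 14 min; less 45 min break → 6 h 29 min
Wed: 10:17 AM–6:01 PM = 7 h 44 min; less 45 min break → 6 h 59 min
Thu: 7:48 AM–7:40 PM = 11 h 52 min; less 45 min break → 11 h 7 min
Fri: 7:25 AM–5:56 PM = 10 h 31 min; less 45 min break → 9 h 46 min
Sat: 8:04 AM–5:41 PM = 9 h 37 min; less 45 min break → 8 h 52 min
Sun: 11:23 AM–6:31 PM = 7 h 8 min; less 45 min break → 6 h 23 min
Total worked: 49 h 36 min = 49.60 h.
Threshold 40 h → overtime 9 h 36 min, regular 40 h 0 min.

Regular 40.00 hours, overtime 9.60 hours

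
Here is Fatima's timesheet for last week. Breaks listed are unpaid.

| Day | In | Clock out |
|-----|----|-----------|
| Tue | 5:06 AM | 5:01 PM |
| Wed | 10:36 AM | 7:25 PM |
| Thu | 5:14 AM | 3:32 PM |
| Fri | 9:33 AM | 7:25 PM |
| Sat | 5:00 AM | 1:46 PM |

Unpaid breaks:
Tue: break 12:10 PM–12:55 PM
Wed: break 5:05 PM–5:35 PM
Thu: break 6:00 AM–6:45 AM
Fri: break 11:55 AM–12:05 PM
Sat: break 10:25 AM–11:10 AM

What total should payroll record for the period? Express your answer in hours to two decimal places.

46.75 hours

Tue: 5:06 AM–5:01 PM = 11 h 55 min; less 45 min break → 11 h 10 min
Wed: 10:36 AM–7:25 PM = 8 h 49 min; less 30 min break → 8 h 19 min
Thu: 5:14 AM–3:32 PM = 10 h 18 min; less 45 min break → 9 h 33 min
Fri: 9:33 AM–7:25 PM = 9 h 52 min; less 10 min break → 9 h 42 min
Sat: 5:00 AM–1:46 PM = 8 h 46 min; less 45 min break → 8 h 1 min
Total: 11 h 10 min + 8 h 19 min + 9 h 33 min + 9 h 42 min + 8 h 1 min = 46 h 45 min.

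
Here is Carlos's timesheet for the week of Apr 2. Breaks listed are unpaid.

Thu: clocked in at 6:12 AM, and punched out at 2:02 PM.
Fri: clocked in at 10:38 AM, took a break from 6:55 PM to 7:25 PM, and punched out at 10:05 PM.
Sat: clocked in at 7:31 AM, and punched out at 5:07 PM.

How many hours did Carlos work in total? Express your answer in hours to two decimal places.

28.38 hours

Thu: 6:12 AM–2:02 PM = 7 h 50 min
Fri: 10:38 AM–10:05 PM = 11 h 27 min; less 30 min break → 10 h 57 min
Sat: 7:31 AM–5:07 PM = 9 h 36 min
Total: 7 h 50 min + 10 h 57 min + 9 h 36 min = 28 h 23 min.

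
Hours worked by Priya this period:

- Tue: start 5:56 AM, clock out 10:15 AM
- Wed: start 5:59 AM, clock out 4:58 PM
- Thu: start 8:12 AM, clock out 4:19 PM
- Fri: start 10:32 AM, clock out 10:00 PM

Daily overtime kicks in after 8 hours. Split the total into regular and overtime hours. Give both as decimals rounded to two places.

Tue: 5:56 AM–10:15 AM = 4 h 19 min
Wed: 5:59 AM–4:58 PM = 10 h 59 min
Thu: 8:12 AM–4:19 PM = 8 h 7 min
Fri: 10:32 AM–10:00 PM = 11 h 28 min
Tue reg 4 h 19 min / OT 0 h 0 min; Wed reg 8 h 0 min / OT 2 h 59 min; Thu reg 8 h 0 min / OT 0 h 7 min; Fri reg 8 h 0 min / OT 3 h 28 min.
Totals: regular 28 h 19 min, overtime 6 h 34 min.

Regular 28.32 hours, overtime 6.57 hours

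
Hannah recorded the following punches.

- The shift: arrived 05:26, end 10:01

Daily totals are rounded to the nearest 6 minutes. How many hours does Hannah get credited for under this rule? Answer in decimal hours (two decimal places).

The shift: 05:26–10:01 = 4 h 35 min → rounds to 4 h 36 min

4.60 hours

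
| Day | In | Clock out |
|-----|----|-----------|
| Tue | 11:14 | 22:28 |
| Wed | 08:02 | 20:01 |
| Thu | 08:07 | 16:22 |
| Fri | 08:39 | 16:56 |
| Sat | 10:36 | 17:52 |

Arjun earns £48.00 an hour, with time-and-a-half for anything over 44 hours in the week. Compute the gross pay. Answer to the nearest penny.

Tue: 11:14–22:28 = 11 h 14 min
Wed: 08:02–20:01 = 11 h 59 min
Thu: 08:07–16:22 = 8 h 15 min
Fri: 08:39–16:56 = 8 h 17 min
Sat: 10:36–17:52 = 7 h 16 min
Total worked: 47 h 1 min = 2821 min.
Regular 44 h 0 min = 2640 min at £48.00/h; overtime 3 h 1 min = 181 min at £72.00/h.
Pay = (2640 × £48.00 + 181 × £72.00) ÷ 60 = £2329.20.

£2329.20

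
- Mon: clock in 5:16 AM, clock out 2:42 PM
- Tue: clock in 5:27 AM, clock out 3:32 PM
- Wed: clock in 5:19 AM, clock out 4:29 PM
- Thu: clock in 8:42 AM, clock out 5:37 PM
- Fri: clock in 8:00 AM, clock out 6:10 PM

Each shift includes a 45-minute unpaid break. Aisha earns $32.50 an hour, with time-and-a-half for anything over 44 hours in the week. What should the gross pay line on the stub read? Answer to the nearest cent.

$1528.31

Mon: 5:16 AM–2:42 PM = 9 h 26 min; less 45 min break → 8 h 41 min
Tue: 5:27 AM–3:32 PM = 10 h 5 min; less 45 min break → 9 h 20 min
Wed: 5:19 AM–4:29 PM = 11 h 10 min; less 45 min break → 10 h 25 min
Thu: 8:42 AM–5:37 PM = 8 h 55 min; less 45 min break → 8 h 10 min
Fri: 8:00 AM–6:10 PM = 10 h 10 min; less 45 min break → 9 h 25 min
Total worked: 46 h 1 min = 2761 min.
Regular 44 h 0 min = 2640 min at $32.50/h; overtime 2 h 1 min = 121 min at $48.75/h.
Pay = (2640 × $32.50 + 121 × $48.75) ÷ 60 = $1528.31.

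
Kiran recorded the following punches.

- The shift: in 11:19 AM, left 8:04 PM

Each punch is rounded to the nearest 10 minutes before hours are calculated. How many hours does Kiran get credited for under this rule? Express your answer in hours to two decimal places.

8.67 hours

The shift: in 11:19 AM→11:20 AM, out 8:04 PM→8:00 PM; 8 h 40 min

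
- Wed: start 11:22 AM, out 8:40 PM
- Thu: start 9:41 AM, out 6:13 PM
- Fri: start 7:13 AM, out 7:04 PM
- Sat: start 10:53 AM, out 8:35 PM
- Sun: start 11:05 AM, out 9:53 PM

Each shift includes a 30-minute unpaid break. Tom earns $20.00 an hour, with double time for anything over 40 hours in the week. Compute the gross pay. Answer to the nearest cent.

$1107.33

Wed: 11:22 AM–8:40 PM = 9 h 18 min; less 30 min break → 8 h 48 min
Thu: 9:41 AM–6:13 PM = 8 h 32 min; less 30 min break → 8 h 2 min
Fri: 7:13 AM–7:04 PM = 11 h 51 min; less 30 min break → 11 h 21 min
Sat: 10:53 AM–8:35 PM = 9 h 42 min; less 30 min break → 9 h 12 min
Sun: 11:05 AM–9:53 PM = 10 h 48 min; less 30 min break → 10 h 18 min
Total worked: 47 h 41 min = 2861 min.
Regular 40 h 0 min = 2400 min at $20.00/h; overtime 7 h 41 min = 461 min at $40.00/h.
Pay = (2400 × $20.00 + 461 × $40.00) ÷ 60 = $1107.33.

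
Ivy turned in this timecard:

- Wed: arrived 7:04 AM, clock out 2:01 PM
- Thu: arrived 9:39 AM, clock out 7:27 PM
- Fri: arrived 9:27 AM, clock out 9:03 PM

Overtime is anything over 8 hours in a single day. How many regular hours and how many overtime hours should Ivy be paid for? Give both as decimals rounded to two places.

Regular 22.95 hours, overtime 5.40 hours

Wed: 7:04 AM–2:01 PM = 6 h 57 min
Thu: 9:39 AM–7:27 PM = 9 h 48 min
Fri: 9:27 AM–9:03 PM = 11 h 36 min
Wed reg 6 h 57 min / OT 0 h 0 min; Thu reg 8 h 0 min / OT 1 h 48 min; Fri reg 8 h 0 min / OT 3 h 36 min.
Totals: regular 22 h 57 min, overtime 5 h 24 min.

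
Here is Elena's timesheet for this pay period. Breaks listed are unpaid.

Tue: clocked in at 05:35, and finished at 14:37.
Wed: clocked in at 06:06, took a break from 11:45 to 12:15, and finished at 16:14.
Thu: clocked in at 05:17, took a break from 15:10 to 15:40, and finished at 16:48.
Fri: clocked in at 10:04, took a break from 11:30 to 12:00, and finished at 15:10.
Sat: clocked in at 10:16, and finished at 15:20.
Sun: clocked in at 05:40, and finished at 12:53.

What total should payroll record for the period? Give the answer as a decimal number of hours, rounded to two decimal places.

Tue: 05:35–14:37 = 9 h 2 min
Wed: 06:06–16:14 = 10 h 8 min; less 30 min break → 9 h 38 min
Thu: 05:17–16:48 = 11 h 31 min; less 30 min break → 11 h 1 min
Fri: 10:04–15:10 = 5 h 6 min; less 30 min break → 4 h 36 min
Sat: 10:16–15:20 = 5 h 4 min
Sun: 05:40–12:53 = 7 h 13 min
Total: 9 h 2 min + 9 h 38 min + 11 h 1 min + 4 h 36 min + 5 h 4 min + 7 h 13 min = 46 h 34 min.

46.57 hours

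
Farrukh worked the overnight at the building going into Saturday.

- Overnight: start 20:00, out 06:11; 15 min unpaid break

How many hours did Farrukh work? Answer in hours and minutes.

9 h 56 min

Overnight: 20:00 → midnight = 4 h 0 min; midnight → 06:11 = 6 h 11 min; span 10 h 11 min; less 15 min break → 9 h 56 min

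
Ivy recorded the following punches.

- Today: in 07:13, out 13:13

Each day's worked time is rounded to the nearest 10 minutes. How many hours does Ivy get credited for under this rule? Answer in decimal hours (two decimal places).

Today: 07:13–13:13 = 6 h 0 min → rounds to 6 h 0 min

6.00 hours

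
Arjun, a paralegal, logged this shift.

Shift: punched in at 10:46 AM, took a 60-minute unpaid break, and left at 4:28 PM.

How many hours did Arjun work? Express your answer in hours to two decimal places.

4.70 hours

Shift: 10:46 AM–4:28 PM = 5 h 42 min; less 60 min break → 4 h 42 min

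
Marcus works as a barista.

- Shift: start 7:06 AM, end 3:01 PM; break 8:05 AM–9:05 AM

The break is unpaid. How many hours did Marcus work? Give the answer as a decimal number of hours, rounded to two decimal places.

6.92 hours

Shift: 7:06 AM–3:01 PM = 7 h 55 min; less 60 min break → 6 h 55 min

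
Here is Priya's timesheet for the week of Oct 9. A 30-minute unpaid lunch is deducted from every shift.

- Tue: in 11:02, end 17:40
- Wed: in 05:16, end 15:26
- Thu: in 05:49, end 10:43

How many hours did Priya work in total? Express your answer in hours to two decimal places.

Tue: 11:02–17:40 = 6 h 38 min; less 30 min break → 6 h 8 min
Wed: 05:16–15:26 = 10 h 10 min; less 30 min break → 9 h 40 min
Thu: 05:49–10:43 = 4 h 54 min; less 30 min break → 4 h 24 min
Total: 6 h 8 min + 9 h 40 min + 4 h 24 min = 20 h 12 min.

20.20 hours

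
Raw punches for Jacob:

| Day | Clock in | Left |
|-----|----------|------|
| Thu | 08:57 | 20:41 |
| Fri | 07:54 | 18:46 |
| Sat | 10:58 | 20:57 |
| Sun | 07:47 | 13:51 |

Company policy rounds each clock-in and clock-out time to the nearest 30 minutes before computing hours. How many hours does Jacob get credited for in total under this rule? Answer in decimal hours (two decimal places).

38.50 hours

Thu: in 08:57→09:00, out 20:41→20:30; 11 h 30 min
Fri: in 07:54→08:00, out 18:46→19:00; 11 h 0 min
Sat: in 10:58→11:00, out 20:57→21:00; 10 h 0 min
Sun: in 07:47→08:00, out 13:51→14:00; 6 h 0 min
Total credited: 38 h 30 min.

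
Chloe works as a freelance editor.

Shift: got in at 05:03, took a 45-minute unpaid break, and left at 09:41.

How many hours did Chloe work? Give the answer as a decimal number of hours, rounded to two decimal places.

3.88 hours

Shift: 05:03–09:41 = 4 h 38 min; less 45 min break → 3 h 53 min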